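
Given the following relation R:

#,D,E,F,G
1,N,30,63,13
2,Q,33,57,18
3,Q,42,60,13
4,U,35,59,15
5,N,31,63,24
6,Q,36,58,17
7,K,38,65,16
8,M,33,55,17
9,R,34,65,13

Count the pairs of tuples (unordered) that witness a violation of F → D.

1

F=63: all 2 rows agree on D — 0 pairs.
F=65: violating pairs (7,9) — 1 pair.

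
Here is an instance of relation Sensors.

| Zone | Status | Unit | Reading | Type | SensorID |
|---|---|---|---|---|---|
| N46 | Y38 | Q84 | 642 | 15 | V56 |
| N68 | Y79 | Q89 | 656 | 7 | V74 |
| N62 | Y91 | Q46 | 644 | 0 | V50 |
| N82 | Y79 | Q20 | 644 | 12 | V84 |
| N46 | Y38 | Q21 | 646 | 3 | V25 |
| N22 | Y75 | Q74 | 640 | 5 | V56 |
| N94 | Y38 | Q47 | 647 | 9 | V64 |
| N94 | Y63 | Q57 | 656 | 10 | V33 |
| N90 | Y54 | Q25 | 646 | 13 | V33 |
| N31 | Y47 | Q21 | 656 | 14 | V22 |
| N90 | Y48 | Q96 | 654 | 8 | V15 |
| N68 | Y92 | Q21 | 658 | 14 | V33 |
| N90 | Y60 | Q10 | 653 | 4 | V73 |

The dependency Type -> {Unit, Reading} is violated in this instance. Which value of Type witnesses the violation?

Type=15: 1 row → {Unit,Reading} = (Q84, 642) ✓
Type=7: 1 row → {Unit,Reading} = (Q89, 656) ✓
Type=0: 1 row → {Unit,Reading} = (Q46, 644) ✓
Type=12: 1 row → {Unit,Reading} = (Q20, 644) ✓
Type=3: 1 row → {Unit,Reading} = (Q21, 646) ✓
Type=5: 1 row → {Unit,Reading} = (Q74, 640) ✓
Type=9: 1 row → {Unit,Reading} = (Q47, 647) ✓
Type=10: 1 row → {Unit,Reading} = (Q57, 656) ✓
Type=13: 1 row → {Unit,Reading} = (Q25, 646) ✓
Type=14: 2 rows → {Unit,Reading} takes values {(Q21, 656), (Q21, 658)} — violation
Type=8: 1 row → {Unit,Reading} = (Q96, 654) ✓
Type=4: 1 row → {Unit,Reading} = (Q10, 653) ✓
The only Type value with inconsistent RHS is Type=14.

14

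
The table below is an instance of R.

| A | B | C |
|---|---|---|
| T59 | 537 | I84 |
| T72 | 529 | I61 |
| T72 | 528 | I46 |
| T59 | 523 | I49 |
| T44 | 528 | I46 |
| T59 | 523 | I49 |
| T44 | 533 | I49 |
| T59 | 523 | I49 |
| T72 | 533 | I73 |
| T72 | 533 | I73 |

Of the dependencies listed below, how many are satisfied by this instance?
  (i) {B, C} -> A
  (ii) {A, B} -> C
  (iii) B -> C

1

(i) {B, C} -> A: (B=528, C=I46): 2 rows → A takes values {T72, T44} — violation — fails.
(ii) {A, B} -> C: every LHS value maps to a single RHS value — holds.
(iii) B -> C: B=533: 3 rows → C takes values {I49, I73} — violation — fails.
1 of the 3 dependencies holds.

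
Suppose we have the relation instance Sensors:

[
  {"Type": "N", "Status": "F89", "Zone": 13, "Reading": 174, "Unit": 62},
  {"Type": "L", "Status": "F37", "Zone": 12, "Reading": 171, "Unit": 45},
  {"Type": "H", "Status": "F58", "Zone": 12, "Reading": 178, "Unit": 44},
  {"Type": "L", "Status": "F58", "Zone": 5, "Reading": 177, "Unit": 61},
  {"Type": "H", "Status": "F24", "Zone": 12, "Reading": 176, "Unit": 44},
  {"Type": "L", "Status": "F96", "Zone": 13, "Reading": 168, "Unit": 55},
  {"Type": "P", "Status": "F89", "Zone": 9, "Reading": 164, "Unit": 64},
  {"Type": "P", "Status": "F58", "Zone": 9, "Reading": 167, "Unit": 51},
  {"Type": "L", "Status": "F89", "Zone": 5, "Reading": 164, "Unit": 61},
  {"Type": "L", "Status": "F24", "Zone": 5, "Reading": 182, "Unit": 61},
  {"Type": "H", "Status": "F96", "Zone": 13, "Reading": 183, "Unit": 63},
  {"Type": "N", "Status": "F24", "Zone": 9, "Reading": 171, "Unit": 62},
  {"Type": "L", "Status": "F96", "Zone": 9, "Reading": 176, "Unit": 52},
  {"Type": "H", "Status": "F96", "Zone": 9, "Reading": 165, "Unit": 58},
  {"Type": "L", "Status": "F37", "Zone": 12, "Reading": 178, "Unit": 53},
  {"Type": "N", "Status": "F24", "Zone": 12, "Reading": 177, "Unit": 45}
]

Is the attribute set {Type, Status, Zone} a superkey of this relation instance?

Two distinct rows share (Type=L, Status=F37, Zone=12), so {Type, Status, Zone} does not determine every attribute — not a superkey.

No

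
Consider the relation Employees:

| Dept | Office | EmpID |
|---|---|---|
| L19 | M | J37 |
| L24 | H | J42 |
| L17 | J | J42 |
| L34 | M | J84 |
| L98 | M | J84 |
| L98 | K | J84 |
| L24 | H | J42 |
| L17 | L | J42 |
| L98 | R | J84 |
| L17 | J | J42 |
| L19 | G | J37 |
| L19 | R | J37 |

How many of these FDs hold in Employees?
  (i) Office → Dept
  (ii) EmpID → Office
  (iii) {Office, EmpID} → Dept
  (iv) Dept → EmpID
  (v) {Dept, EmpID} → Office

(i) Office → Dept: Office=M: 3 rows → Dept takes values {L19, L34, L98} — violation; Office=R: 2 rows → Dept takes values {L98, L19} — violation — fails.
(ii) EmpID → Office: EmpID=J37: 3 rows → Office takes values {M, G, R} — violation; EmpID=J42: 5 rows → Office takes values {H, J, L} — violation; EmpID=J84: 4 rows → Office takes values {M, K, R} — violation — fails.
(iii) {Office, EmpID} → Dept: (Office=M, EmpID=J84): 2 rows → Dept takes values {L34, L98} — violation — fails.
(iv) Dept → EmpID: every LHS value maps to a single RHS value — holds.
(v) {Dept, EmpID} → Office: (Dept=L19, EmpID=J37): 3 rows → Office takes values {M, G, R} — violation; (Dept=L17, EmpID=J42): 3 rows → Office takes values {J, L} — violation; (Dept=L98, EmpID=J84): 3 rows → Office takes values {M, K, R} — violation — fails.
1 of the 5 dependencies holds.

1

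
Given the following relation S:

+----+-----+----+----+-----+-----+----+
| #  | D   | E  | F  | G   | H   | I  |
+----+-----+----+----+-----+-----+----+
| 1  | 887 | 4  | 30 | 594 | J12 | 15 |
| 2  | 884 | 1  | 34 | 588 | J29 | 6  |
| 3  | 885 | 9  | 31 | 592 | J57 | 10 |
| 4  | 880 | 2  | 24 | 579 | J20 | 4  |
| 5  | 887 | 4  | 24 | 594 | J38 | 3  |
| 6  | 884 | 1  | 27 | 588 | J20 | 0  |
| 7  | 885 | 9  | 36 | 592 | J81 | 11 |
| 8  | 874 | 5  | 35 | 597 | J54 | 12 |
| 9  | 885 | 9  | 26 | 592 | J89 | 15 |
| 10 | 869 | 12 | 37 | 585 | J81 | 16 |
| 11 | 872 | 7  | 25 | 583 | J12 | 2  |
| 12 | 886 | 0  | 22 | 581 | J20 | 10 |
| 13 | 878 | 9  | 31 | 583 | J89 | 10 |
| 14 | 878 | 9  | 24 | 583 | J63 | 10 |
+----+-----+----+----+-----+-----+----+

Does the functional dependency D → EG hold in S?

Yes

D=887: rows 1, 5 → {E,G} = (4, 594), (4, 594) ✓
D=884: rows 2, 6 → {E,G} = (1, 588), (1, 588) ✓
D=885: rows 3, 7, 9 → {E,G} = (9, 592), (9, 592), (9, 592) ✓
D=880: row 4 → {E,G} = (2, 579) ✓
D=874: row 8 → {E,G} = (5, 597) ✓
D=869: row 10 → {E,G} = (12, 585) ✓
D=872: row 11 → {E,G} = (7, 583) ✓
D=886: row 12 → {E,G} = (0, 581) ✓
D=878: rows 13, 14 → {E,G} = (9, 583), (9, 583) ✓
Every D value is associated with a single EG value, so D → EG holds.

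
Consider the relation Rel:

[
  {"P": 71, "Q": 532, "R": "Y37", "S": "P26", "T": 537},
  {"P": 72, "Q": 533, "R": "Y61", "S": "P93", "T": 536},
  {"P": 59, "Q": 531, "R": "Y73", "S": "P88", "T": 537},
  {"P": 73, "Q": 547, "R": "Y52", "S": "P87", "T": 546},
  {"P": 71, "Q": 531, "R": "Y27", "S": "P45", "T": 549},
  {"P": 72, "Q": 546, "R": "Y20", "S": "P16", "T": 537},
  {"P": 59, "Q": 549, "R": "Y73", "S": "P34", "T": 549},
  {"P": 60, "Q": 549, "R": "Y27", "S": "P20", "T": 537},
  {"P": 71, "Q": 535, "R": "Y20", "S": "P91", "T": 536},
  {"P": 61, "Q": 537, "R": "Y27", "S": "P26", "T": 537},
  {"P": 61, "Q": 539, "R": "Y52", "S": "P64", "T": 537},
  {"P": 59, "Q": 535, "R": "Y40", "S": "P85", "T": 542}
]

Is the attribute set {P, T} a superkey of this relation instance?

No

Two distinct rows share (P=61, T=537), so {P, T} does not determine every attribute — not a superkey.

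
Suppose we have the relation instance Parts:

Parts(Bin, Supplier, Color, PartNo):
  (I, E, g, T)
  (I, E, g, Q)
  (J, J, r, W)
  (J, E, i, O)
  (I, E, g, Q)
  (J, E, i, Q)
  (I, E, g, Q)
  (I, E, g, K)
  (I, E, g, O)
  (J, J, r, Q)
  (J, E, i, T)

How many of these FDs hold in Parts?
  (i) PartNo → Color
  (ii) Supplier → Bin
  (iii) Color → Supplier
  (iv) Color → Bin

(i) PartNo → Color: PartNo=T: 2 rows → Color takes values {g, i} — violation; PartNo=Q: 5 rows → Color takes values {g, i, r} — violation; PartNo=O: 2 rows → Color takes values {i, g} — violation — fails.
(ii) Supplier → Bin: Supplier=E: 9 rows → Bin takes values {I, J} — violation — fails.
(iii) Color → Supplier: every LHS value maps to a single RHS value — holds.
(iv) Color → Bin: every LHS value maps to a single RHS value — holds.
2 of the 4 dependencies hold.

2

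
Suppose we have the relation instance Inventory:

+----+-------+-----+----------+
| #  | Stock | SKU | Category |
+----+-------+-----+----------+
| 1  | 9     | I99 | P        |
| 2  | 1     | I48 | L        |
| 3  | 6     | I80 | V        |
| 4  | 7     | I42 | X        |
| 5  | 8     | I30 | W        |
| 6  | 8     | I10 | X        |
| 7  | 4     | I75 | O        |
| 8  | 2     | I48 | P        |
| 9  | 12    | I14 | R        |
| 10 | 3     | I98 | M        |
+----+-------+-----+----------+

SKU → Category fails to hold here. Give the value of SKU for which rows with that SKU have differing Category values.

I48

SKU=I99: row 1 → Category = P ✓
SKU=I48: rows 2, 8 → Category takes values {L, P} — violation
SKU=I80: row 3 → Category = V ✓
SKU=I42: row 4 → Category = X ✓
SKU=I30: row 5 → Category = W ✓
SKU=I10: row 6 → Category = X ✓
SKU=I75: row 7 → Category = O ✓
SKU=I14: row 9 → Category = R ✓
SKU=I98: row 10 → Category = M ✓
The only SKU value with inconsistent Category is SKU=I48.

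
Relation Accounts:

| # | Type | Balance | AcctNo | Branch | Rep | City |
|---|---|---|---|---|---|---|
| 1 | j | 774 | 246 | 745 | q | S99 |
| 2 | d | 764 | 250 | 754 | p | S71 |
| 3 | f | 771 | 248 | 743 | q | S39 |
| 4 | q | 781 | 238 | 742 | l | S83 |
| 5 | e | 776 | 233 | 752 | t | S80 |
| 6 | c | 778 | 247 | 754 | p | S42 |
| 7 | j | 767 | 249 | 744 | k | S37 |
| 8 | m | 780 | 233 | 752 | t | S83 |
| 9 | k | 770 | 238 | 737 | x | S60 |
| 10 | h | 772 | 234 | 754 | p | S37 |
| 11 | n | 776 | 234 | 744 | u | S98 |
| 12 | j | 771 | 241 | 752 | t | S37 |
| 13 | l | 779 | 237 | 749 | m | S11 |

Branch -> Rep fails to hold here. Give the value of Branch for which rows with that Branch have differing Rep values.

Branch=745: row 1 → Rep = q ✓
Branch=754: rows 2, 6, 10 → Rep = p, p, p ✓
Branch=743: row 3 → Rep = q ✓
Branch=742: row 4 → Rep = l ✓
Branch=752: rows 5, 8, 12 → Rep = t, t, t ✓
Branch=744: rows 7, 11 → Rep takes values {k, u} — violation
Branch=737: row 9 → Rep = x ✓
Branch=749: row 13 → Rep = m ✓
The only Branch value with inconsistent Rep is Branch=744.

744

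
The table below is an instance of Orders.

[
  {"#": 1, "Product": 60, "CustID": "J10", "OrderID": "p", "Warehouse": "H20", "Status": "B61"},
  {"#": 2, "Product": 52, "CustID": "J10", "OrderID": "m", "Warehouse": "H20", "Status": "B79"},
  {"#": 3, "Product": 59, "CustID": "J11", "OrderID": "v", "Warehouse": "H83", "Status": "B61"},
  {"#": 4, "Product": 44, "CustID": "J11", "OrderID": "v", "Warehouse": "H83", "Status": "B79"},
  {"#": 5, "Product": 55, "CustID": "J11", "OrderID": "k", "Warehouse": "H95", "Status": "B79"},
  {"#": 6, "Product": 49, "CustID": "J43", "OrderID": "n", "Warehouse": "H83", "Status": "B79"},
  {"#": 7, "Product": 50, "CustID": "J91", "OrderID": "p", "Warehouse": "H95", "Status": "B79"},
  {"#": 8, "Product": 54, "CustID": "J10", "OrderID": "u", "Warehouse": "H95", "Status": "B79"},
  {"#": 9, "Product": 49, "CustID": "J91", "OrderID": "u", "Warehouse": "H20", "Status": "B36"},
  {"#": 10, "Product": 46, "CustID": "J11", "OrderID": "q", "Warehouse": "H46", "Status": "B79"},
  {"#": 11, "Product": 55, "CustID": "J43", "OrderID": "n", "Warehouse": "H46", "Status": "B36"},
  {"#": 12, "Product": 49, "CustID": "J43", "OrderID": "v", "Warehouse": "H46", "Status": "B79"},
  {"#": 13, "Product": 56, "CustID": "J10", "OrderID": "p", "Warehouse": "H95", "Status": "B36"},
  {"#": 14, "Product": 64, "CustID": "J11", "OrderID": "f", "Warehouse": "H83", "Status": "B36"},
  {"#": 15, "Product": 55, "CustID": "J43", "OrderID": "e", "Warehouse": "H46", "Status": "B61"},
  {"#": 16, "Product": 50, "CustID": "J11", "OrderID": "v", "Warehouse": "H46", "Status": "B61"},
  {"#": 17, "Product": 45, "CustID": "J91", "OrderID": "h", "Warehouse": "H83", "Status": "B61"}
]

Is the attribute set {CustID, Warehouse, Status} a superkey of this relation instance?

All 17 rows have distinct {CustID, Warehouse, Status} values, so {CustID, Warehouse, Status} → (all attributes) holds and {CustID, Warehouse, Status} is a superkey.

Yes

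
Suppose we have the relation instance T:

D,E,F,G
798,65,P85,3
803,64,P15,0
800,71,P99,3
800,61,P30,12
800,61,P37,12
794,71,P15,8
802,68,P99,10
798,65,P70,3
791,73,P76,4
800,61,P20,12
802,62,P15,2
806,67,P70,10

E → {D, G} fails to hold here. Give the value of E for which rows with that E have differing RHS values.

71

E=65: 2 rows → {D,G} = (798, 3), (798, 3) ✓
E=64: 1 row → {D,G} = (803, 0) ✓
E=71: 2 rows → {D,G} takes values {(800, 3), (794, 8)} — violation
E=61: 3 rows → {D,G} = (800, 12), (800, 12), (800, 12) ✓
E=68: 1 row → {D,G} = (802, 10) ✓
E=73: 1 row → {D,G} = (791, 4) ✓
E=62: 1 row → {D,G} = (802, 2) ✓
E=67: 1 row → {D,G} = (806, 10) ✓
The only E value with inconsistent RHS is E=71.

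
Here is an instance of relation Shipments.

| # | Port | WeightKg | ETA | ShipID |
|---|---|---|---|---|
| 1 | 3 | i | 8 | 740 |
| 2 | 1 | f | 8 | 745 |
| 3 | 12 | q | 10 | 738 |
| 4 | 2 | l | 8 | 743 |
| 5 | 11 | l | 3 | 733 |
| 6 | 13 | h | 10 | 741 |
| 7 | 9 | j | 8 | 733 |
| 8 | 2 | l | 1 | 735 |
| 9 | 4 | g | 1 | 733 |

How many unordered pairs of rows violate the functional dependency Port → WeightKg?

0

Port=2: all 2 rows agree on WeightKg — 0 pairs.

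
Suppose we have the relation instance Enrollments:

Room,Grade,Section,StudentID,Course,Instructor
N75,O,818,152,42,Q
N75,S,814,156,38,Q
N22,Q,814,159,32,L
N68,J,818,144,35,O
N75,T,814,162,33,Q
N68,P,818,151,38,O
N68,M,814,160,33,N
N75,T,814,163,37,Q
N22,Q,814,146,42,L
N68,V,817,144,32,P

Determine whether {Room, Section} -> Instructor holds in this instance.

(Room=N75, Section=818): 1 row → Instructor = Q ✓
(Room=N75, Section=814): 3 rows → Instructor = Q, Q, Q ✓
(Room=N22, Section=814): 2 rows → Instructor = L, L ✓
(Room=N68, Section=818): 2 rows → Instructor = O, O ✓
(Room=N68, Section=814): 1 row → Instructor = N ✓
(Room=N68, Section=817): 1 row → Instructor = P ✓
Every {Room, Section} value is associated with a single Instructor value, so {Room, Section} -> Instructor holds.

Yes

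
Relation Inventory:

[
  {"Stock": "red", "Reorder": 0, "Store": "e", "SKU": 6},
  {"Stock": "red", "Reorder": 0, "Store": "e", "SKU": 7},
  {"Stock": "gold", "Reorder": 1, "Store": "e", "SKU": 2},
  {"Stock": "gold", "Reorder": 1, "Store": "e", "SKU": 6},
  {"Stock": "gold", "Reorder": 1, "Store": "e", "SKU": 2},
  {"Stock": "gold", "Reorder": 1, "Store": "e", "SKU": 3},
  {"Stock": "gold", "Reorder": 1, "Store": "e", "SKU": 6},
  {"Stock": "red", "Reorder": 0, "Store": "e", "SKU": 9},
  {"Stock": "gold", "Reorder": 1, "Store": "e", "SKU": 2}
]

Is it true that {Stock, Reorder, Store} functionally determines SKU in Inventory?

No

(Stock=red, Reorder=0, Store=e): 3 rows → SKU takes values {6, 7, 9} — violation
(Stock=gold, Reorder=1, Store=e): 6 rows → SKU takes values {2, 6, 3} — violation
Two rows agree on {Stock, Reorder, Store} but differ on SKU, so {Stock, Reorder, Store} -> SKU does not hold.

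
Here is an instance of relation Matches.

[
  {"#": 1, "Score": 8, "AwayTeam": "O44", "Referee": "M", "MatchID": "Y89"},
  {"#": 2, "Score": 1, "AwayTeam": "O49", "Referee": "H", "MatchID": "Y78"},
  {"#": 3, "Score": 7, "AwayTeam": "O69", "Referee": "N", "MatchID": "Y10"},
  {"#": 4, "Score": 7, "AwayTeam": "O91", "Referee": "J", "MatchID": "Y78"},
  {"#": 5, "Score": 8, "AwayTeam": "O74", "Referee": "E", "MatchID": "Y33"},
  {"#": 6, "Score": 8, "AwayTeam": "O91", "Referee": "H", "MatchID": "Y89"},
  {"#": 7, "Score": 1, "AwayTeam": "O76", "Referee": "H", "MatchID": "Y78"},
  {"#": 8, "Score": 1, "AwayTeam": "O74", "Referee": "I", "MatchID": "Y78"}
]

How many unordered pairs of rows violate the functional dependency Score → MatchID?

Score=8: violating pairs (1,5), (5,6) — 2 pairs.
Score=1: all 3 rows agree on MatchID — 0 pairs.
Score=7: violating pairs (3,4) — 1 pair.

3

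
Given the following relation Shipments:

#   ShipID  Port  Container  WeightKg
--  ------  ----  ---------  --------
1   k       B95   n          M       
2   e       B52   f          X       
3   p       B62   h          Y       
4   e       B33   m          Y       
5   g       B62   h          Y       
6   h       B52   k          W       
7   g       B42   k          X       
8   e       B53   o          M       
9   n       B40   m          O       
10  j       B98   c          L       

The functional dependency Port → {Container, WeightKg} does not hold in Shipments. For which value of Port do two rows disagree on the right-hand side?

B52

Port=B95: row 1 → {Container,WeightKg} = (n, M) ✓
Port=B52: rows 2, 6 → {Container,WeightKg} takes values {(f, X), (k, W)} — violation
Port=B62: rows 3, 5 → {Container,WeightKg} = (h, Y), (h, Y) ✓
Port=B33: row 4 → {Container,WeightKg} = (m, Y) ✓
Port=B42: row 7 → {Container,WeightKg} = (k, X) ✓
Port=B53: row 8 → {Container,WeightKg} = (o, M) ✓
Port=B40: row 9 → {Container,WeightKg} = (m, O) ✓
Port=B98: row 10 → {Container,WeightKg} = (c, L) ✓
The only Port value with inconsistent RHS is Port=B52.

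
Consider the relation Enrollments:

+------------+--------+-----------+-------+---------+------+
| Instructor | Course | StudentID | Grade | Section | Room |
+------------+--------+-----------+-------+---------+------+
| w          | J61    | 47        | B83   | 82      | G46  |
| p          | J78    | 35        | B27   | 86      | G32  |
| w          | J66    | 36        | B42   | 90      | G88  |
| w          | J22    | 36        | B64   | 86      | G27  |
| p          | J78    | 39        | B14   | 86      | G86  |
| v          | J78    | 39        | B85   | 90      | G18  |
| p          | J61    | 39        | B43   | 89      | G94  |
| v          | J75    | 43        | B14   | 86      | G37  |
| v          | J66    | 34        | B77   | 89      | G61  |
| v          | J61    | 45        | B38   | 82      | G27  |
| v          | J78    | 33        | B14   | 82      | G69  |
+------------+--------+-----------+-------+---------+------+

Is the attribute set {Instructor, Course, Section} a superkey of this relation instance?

Two distinct rows share (Instructor=p, Course=J78, Section=86), so {Instructor, Course, Section} does not determine every attribute — not a superkey.

No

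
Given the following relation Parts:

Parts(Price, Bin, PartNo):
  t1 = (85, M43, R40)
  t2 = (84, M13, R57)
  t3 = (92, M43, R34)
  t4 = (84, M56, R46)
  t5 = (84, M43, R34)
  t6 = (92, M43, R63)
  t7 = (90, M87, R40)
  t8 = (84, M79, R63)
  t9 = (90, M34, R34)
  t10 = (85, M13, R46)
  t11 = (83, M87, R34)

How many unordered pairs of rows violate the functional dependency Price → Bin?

8

Price=85: violating pairs (1,10) — 1 pair.
Price=84: violating pairs (2,4), (2,5), (2,8), (4,5), (4,8), (5,8) — 6 pairs.
Price=92: all 2 rows agree on Bin — 0 pairs.
Price=90: violating pairs (7,9) — 1 pair.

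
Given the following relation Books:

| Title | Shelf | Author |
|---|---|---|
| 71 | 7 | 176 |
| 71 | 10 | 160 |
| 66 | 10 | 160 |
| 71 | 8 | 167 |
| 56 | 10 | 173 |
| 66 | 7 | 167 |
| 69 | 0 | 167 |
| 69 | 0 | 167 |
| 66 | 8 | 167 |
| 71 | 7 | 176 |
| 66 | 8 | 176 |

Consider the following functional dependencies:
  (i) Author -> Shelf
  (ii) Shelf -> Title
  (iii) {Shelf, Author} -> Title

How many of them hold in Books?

(i) Author -> Shelf: Author=176: 3 rows → Shelf takes values {7, 8} — violation; Author=167: 5 rows → Shelf takes values {8, 7, 0} — violation — fails.
(ii) Shelf -> Title: Shelf=7: 3 rows → Title takes values {71, 66} — violation; Shelf=10: 3 rows → Title takes values {71, 66, 56} — violation; Shelf=8: 3 rows → Title takes values {71, 66} — violation — fails.
(iii) {Shelf, Author} -> Title: (Shelf=10, Author=160): 2 rows → Title takes values {71, 66} — violation; (Shelf=8, Author=167): 2 rows → Title takes values {71, 66} — violation — fails.
None of the 3 dependencies hold.

0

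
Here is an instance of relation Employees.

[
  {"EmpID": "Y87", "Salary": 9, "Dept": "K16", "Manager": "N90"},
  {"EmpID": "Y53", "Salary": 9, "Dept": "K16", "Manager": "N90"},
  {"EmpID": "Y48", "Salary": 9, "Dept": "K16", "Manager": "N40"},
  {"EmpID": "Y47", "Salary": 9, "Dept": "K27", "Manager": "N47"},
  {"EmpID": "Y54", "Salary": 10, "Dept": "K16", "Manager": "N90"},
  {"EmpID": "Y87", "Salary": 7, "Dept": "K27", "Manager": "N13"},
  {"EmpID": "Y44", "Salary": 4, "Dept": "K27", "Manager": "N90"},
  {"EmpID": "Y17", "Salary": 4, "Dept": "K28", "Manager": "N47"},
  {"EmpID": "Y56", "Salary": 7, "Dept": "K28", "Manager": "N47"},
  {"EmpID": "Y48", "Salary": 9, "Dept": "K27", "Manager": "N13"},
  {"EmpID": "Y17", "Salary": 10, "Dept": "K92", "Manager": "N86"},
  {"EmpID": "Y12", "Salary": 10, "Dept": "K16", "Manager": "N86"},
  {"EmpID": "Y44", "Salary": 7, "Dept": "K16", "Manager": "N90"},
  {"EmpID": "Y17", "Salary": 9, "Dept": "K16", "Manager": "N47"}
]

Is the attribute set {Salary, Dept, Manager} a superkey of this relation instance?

Two distinct rows share (Salary=9, Dept=K16, Manager=N90), so {Salary, Dept, Manager} does not determine every attribute — not a superkey.

No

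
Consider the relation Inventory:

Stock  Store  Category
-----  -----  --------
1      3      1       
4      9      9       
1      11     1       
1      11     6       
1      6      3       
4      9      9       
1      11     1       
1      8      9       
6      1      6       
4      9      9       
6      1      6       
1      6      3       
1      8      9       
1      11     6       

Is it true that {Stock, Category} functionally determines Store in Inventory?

(Stock=1, Category=1): 3 rows → Store takes values {3, 11} — violation
(Stock=4, Category=9): 3 rows → Store = 9, 9, 9 ✓
(Stock=1, Category=6): 2 rows → Store = 11, 11 ✓
(Stock=1, Category=3): 2 rows → Store = 6, 6 ✓
(Stock=1, Category=9): 2 rows → Store = 8, 8 ✓
(Stock=6, Category=6): 2 rows → Store = 1, 1 ✓
Two rows agree on {Stock, Category} but differ on Store, so {Stock, Category} → Store does not hold.

No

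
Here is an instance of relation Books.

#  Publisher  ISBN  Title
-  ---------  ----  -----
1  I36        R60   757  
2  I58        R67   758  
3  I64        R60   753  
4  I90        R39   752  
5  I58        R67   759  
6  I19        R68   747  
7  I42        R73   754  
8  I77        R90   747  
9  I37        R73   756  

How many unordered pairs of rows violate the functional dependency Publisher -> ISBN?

Publisher=I58: all 2 rows agree on ISBN — 0 pairs.

0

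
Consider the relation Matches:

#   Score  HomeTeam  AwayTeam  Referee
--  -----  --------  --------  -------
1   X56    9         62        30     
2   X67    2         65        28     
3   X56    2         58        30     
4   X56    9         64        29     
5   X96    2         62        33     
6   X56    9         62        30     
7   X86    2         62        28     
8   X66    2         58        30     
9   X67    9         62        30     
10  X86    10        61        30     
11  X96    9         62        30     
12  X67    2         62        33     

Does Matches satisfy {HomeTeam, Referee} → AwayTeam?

(HomeTeam=9, Referee=30): rows 1, 6, 9, 11 → AwayTeam = 62, 62, 62, 62 ✓
(HomeTeam=2, Referee=28): rows 2, 7 → AwayTeam takes values {65, 62} — violation
(HomeTeam=2, Referee=30): rows 3, 8 → AwayTeam = 58, 58 ✓
(HomeTeam=9, Referee=29): row 4 → AwayTeam = 64 ✓
(HomeTeam=2, Referee=33): rows 5, 12 → AwayTeam = 62, 62 ✓
(HomeTeam=10, Referee=30): row 10 → AwayTeam = 61 ✓
Two rows agree on {HomeTeam, Referee} but differ on AwayTeam, so {HomeTeam, Referee} → AwayTeam does not hold.

No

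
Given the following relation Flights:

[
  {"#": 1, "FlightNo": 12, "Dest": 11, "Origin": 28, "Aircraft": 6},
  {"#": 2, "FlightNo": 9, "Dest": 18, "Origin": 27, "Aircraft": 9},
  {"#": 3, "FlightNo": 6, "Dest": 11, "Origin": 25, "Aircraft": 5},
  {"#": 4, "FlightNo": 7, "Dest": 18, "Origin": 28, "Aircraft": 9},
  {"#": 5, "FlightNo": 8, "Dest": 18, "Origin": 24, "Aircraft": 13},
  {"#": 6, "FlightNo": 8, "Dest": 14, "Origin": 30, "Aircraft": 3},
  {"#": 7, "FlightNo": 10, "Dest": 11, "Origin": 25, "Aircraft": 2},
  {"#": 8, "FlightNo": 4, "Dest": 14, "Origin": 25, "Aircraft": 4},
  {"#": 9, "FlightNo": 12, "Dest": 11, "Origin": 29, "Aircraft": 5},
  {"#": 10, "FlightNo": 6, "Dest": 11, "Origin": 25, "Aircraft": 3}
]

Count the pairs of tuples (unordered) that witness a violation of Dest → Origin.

Dest=11: violating pairs (1,3), (1,7), (1,9), (1,10), (3,9), (7,9), (9,10) — 7 pairs.
Dest=18: violating pairs (2,4), (2,5), (4,5) — 3 pairs.
Dest=14: violating pairs (6,8) — 1 pair.

11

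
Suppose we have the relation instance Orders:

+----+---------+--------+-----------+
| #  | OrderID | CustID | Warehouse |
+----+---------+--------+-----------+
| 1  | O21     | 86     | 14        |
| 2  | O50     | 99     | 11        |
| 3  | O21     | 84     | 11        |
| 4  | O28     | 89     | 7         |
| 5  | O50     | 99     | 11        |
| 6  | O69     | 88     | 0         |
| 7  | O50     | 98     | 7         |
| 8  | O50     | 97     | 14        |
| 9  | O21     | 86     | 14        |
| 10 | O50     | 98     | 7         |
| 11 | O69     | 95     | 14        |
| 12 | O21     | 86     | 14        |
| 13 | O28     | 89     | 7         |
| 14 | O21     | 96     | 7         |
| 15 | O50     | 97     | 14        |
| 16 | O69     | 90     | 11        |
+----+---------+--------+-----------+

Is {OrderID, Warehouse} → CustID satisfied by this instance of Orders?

(OrderID=O21, Warehouse=14): rows 1, 9, 12 → CustID = 86, 86, 86 ✓
(OrderID=O50, Warehouse=11): rows 2, 5 → CustID = 99, 99 ✓
(OrderID=O21, Warehouse=11): row 3 → CustID = 84 ✓
(OrderID=O28, Warehouse=7): rows 4, 13 → CustID = 89, 89 ✓
(OrderID=O69, Warehouse=0): row 6 → CustID = 88 ✓
(OrderID=O50, Warehouse=7): rows 7, 10 → CustID = 98, 98 ✓
(OrderID=O50, Warehouse=14): rows 8, 15 → CustID = 97, 97 ✓
(OrderID=O69, Warehouse=14): row 11 → CustID = 95 ✓
(OrderID=O21, Warehouse=7): row 14 → CustID = 96 ✓
(OrderID=O69, Warehouse=11): row 16 → CustID = 90 ✓
Every {OrderID, Warehouse} value is associated with a single CustID value, so {OrderID, Warehouse} → CustID holds.

Yes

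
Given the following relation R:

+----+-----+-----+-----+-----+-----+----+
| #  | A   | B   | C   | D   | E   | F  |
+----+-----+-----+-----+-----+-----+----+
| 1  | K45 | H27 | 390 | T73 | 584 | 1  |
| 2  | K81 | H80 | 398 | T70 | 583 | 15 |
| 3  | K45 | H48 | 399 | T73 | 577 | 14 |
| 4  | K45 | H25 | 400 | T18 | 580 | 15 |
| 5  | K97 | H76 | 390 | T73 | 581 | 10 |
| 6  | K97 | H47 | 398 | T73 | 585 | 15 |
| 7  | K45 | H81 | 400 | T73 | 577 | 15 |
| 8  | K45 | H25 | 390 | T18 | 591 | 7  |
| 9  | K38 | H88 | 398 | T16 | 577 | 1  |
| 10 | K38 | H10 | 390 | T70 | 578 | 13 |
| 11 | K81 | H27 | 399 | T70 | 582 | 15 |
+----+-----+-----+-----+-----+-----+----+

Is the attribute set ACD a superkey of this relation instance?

Yes

All 11 rows have distinct ACD values, so ACD → (all attributes) holds and ACD is a superkey.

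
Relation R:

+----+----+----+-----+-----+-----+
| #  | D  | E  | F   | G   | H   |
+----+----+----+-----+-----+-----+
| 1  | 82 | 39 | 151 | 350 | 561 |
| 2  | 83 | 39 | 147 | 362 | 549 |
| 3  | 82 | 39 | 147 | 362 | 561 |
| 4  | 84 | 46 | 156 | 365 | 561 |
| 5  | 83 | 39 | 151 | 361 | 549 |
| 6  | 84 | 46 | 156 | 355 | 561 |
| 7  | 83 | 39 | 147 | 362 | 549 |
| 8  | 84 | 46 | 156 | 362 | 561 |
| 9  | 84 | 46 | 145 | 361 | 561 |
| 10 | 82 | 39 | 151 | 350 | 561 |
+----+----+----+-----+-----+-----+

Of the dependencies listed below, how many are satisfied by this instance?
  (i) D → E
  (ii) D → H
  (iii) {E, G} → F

3

(i) D → E: every LHS value maps to a single RHS value — holds.
(ii) D → H: every LHS value maps to a single RHS value — holds.
(iii) {E, G} → F: every LHS value maps to a single RHS value — holds.
3 of the 3 dependencies hold.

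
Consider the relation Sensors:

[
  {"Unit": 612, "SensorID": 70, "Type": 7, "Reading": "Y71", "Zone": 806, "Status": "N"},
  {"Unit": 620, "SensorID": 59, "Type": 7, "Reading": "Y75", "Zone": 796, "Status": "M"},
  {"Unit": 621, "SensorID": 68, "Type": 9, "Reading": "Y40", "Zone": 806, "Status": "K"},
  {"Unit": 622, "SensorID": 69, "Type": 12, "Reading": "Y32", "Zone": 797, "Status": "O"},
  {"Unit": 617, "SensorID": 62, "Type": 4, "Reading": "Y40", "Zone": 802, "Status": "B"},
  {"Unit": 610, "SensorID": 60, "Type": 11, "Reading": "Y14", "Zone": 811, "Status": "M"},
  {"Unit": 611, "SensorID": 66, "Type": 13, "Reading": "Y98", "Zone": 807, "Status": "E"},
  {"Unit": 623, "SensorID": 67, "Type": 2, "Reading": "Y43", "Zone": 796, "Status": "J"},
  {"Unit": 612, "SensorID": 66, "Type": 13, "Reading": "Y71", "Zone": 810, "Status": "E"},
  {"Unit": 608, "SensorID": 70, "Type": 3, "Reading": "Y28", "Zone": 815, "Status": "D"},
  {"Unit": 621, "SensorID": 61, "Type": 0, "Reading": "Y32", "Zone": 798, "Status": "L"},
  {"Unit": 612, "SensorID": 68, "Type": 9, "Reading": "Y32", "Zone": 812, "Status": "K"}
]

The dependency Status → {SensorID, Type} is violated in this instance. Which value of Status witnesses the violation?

Status=N: 1 row → {SensorID,Type} = (70, 7) ✓
Status=M: 2 rows → {SensorID,Type} takes values {(59, 7), (60, 11)} — violation
Status=K: 2 rows → {SensorID,Type} = (68, 9), (68, 9) ✓
Status=O: 1 row → {SensorID,Type} = (69, 12) ✓
Status=B: 1 row → {SensorID,Type} = (62, 4) ✓
Status=E: 2 rows → {SensorID,Type} = (66, 13), (66, 13) ✓
Status=J: 1 row → {SensorID,Type} = (67, 2) ✓
Status=D: 1 row → {SensorID,Type} = (70, 3) ✓
Status=L: 1 row → {SensorID,Type} = (61, 0) ✓
The only Status value with inconsistent RHS is Status=M.

M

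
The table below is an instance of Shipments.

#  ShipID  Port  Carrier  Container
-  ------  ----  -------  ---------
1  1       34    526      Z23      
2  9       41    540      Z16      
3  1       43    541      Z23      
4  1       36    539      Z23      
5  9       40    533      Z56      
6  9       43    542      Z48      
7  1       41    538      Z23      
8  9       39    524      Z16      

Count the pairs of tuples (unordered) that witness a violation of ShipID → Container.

ShipID=1: all 4 rows agree on Container — 0 pairs.
ShipID=9: violating pairs (2,5), (2,6), (5,6), (5,8), (6,8) — 5 pairs.

5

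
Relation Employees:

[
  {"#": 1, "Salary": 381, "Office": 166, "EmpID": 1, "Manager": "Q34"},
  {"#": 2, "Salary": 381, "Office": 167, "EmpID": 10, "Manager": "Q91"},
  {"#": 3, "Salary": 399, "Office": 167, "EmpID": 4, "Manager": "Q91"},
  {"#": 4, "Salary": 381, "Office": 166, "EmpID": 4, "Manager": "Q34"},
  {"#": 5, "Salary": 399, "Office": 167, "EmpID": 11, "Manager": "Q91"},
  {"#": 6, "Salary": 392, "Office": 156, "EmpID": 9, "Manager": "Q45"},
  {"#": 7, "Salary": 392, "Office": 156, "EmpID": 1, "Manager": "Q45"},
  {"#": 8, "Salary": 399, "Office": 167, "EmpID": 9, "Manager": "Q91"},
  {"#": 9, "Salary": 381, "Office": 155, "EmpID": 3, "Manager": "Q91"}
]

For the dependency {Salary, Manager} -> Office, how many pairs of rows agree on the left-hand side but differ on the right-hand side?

1

(Salary=381, Manager=Q34): all 2 rows agree on Office — 0 pairs.
(Salary=381, Manager=Q91): violating pairs (2,9) — 1 pair.
(Salary=399, Manager=Q91): all 3 rows agree on Office — 0 pairs.
(Salary=392, Manager=Q45): all 2 rows agree on Office — 0 pairs.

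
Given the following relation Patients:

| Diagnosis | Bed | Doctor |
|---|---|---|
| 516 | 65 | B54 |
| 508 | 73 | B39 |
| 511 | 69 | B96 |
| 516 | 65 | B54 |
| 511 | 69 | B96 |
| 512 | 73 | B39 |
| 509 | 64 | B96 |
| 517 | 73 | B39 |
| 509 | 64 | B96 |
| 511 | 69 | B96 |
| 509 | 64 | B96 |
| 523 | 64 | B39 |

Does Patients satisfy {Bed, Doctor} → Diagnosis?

(Bed=65, Doctor=B54): 2 rows → Diagnosis = 516, 516 ✓
(Bed=73, Doctor=B39): 3 rows → Diagnosis takes values {508, 512, 517} — violation
(Bed=69, Doctor=B96): 3 rows → Diagnosis = 511, 511, 511 ✓
(Bed=64, Doctor=B96): 3 rows → Diagnosis = 509, 509, 509 ✓
(Bed=64, Doctor=B39): 1 row → Diagnosis = 523 ✓
Two rows agree on {Bed, Doctor} but differ on Diagnosis, so {Bed, Doctor} → Diagnosis does not hold.

No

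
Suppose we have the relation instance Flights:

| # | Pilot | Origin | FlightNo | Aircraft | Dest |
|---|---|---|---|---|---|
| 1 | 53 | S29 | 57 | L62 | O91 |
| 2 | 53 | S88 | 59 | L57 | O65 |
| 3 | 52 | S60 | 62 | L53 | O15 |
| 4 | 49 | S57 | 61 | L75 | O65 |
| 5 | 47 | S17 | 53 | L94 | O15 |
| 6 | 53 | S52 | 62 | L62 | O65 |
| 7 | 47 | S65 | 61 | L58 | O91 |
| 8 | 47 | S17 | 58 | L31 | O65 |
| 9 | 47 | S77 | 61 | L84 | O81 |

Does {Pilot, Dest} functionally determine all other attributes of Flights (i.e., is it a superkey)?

No

Rows 2 and 6 have the same {Pilot, Dest} value (Pilot=53, Dest=O65) but are distinct tuples, so {Pilot, Dest} does not determine every attribute — not a superkey.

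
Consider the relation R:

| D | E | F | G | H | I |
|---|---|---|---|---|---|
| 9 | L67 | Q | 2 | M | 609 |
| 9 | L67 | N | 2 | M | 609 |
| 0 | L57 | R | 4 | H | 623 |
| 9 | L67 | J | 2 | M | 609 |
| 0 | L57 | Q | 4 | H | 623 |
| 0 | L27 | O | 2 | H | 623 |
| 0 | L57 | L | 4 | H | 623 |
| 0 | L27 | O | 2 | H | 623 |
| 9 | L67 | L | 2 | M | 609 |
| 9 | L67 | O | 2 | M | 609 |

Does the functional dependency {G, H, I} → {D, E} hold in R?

Yes

(G=2, H=M, I=609): 5 rows → {D,E} = (9, L67), (9, L67), (9, L67), (9, L67), (9, L67) ✓
(G=4, H=H, I=623): 3 rows → {D,E} = (0, L57), (0, L57), (0, L57) ✓
(G=2, H=H, I=623): 2 rows → {D,E} = (0, L27), (0, L27) ✓
Every {G, H, I} value is associated with a single {D, E} value, so {G, H, I} → {D, E} holds.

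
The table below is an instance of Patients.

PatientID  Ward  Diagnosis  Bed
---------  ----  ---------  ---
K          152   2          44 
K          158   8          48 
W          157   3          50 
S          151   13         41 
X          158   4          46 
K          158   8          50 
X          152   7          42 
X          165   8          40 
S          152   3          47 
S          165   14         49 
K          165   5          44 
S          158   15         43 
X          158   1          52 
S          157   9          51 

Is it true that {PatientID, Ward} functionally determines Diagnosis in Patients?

No

(PatientID=K, Ward=152): 1 row → Diagnosis = 2 ✓
(PatientID=K, Ward=158): 2 rows → Diagnosis = 8, 8 ✓
(PatientID=W, Ward=157): 1 row → Diagnosis = 3 ✓
(PatientID=S, Ward=151): 1 row → Diagnosis = 13 ✓
(PatientID=X, Ward=158): 2 rows → Diagnosis takes values {4, 1} — violation
(PatientID=X, Ward=152): 1 row → Diagnosis = 7 ✓
(PatientID=X, Ward=165): 1 row → Diagnosis = 8 ✓
(PatientID=S, Ward=152): 1 row → Diagnosis = 3 ✓
(PatientID=S, Ward=165): 1 row → Diagnosis = 14 ✓
(PatientID=K, Ward=165): 1 row → Diagnosis = 5 ✓
(PatientID=S, Ward=158): 1 row → Diagnosis = 15 ✓
(PatientID=S, Ward=157): 1 row → Diagnosis = 9 ✓
Two rows agree on {PatientID, Ward} but differ on Diagnosis, so {PatientID, Ward} -> Diagnosis does not hold.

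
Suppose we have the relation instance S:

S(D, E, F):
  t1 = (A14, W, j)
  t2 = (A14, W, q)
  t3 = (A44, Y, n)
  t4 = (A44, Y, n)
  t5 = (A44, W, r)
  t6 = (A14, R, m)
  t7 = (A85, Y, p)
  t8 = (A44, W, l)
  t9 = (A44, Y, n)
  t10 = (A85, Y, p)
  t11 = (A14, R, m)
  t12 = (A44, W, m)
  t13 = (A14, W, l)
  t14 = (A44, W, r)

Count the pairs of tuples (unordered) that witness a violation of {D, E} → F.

(D=A14, E=W): violating pairs (1,2), (1,13), (2,13) — 3 pairs.
(D=A44, E=Y): all 3 rows agree on F — 0 pairs.
(D=A44, E=W): violating pairs (5,8), (5,12), (8,12), (8,14), (12,14) — 5 pairs.
(D=A14, E=R): all 2 rows agree on F — 0 pairs.
(D=A85, E=Y): all 2 rows agree on F — 0 pairs.

8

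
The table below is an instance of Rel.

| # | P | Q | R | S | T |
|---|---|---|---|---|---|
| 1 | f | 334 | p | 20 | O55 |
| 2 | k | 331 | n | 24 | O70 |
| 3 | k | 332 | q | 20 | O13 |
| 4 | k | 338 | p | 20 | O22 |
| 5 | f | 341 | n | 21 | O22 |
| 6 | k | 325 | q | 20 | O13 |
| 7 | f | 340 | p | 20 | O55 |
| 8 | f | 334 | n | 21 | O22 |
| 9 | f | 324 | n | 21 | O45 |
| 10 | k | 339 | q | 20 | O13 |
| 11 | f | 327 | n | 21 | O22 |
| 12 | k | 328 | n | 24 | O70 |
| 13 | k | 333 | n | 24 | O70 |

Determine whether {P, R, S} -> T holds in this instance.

(P=f, R=p, S=20): rows 1, 7 → T = O55, O55 ✓
(P=k, R=n, S=24): rows 2, 12, 13 → T = O70, O70, O70 ✓
(P=k, R=q, S=20): rows 3, 6, 10 → T = O13, O13, O13 ✓
(P=k, R=p, S=20): row 4 → T = O22 ✓
(P=f, R=n, S=21): rows 5, 8, 9, 11 → T takes values {O22, O45} — violation
Two rows agree on {P, R, S} but differ on T, so {P, R, S} -> T does not hold.

No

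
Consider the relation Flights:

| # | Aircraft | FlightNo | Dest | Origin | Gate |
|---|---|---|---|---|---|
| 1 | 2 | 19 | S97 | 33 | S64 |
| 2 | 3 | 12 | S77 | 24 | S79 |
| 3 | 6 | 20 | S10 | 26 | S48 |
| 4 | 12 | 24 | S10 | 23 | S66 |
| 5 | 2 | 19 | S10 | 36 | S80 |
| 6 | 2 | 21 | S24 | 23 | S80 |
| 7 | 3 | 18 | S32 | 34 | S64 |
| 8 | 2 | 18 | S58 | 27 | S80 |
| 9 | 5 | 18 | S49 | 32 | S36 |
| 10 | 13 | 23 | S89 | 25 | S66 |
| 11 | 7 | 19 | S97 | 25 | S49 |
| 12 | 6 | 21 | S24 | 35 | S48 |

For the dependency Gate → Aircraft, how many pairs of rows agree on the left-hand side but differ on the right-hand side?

Gate=S64: violating pairs (1,7) — 1 pair.
Gate=S48: all 2 rows agree on Aircraft — 0 pairs.
Gate=S66: violating pairs (4,10) — 1 pair.
Gate=S80: all 3 rows agree on Aircraft — 0 pairs.

2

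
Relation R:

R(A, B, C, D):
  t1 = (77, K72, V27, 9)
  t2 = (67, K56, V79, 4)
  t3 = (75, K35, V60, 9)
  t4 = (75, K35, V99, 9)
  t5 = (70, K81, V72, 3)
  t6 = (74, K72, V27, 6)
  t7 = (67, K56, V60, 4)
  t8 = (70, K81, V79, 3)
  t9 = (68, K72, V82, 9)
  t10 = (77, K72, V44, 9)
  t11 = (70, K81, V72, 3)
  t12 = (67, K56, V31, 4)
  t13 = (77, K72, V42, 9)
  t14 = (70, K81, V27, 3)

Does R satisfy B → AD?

No

B=K72: rows 1, 6, 9, 10, 13 → {A,D} takes values {(77, 9), (74, 6), (68, 9)} — violation
B=K56: rows 2, 7, 12 → {A,D} = (67, 4), (67, 4), (67, 4) ✓
B=K35: rows 3, 4 → {A,D} = (75, 9), (75, 9) ✓
B=K81: rows 5, 8, 11, 14 → {A,D} = (70, 3), (70, 3), (70, 3), (70, 3) ✓
Two rows agree on B but differ on AD, so B → AD does not hold.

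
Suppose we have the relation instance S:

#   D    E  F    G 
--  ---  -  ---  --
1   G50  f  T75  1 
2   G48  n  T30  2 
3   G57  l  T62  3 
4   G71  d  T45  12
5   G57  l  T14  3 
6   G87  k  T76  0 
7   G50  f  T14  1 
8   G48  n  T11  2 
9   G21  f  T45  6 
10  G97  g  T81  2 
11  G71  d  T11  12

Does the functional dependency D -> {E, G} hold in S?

Yes

D=G50: rows 1, 7 → {E,G} = (f, 1), (f, 1) ✓
D=G48: rows 2, 8 → {E,G} = (n, 2), (n, 2) ✓
D=G57: rows 3, 5 → {E,G} = (l, 3), (l, 3) ✓
D=G71: rows 4, 11 → {E,G} = (d, 12), (d, 12) ✓
D=G87: row 6 → {E,G} = (k, 0) ✓
D=G21: row 9 → {E,G} = (f, 6) ✓
D=G97: row 10 → {E,G} = (g, 2) ✓
Every D value is associated with a single {E, G} value, so D -> {E, G} holds.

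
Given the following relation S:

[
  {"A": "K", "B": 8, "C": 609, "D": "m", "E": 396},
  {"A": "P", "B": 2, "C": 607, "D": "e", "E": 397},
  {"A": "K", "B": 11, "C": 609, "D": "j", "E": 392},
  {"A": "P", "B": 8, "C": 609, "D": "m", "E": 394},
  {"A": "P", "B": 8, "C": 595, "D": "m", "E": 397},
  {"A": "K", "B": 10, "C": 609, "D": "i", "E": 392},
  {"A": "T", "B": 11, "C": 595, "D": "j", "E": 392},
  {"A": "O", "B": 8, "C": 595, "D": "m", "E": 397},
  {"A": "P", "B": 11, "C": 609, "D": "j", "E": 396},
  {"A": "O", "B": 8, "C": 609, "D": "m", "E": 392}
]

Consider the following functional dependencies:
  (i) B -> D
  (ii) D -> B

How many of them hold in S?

2

(i) B -> D: every LHS value maps to a single RHS value — holds.
(ii) D -> B: every LHS value maps to a single RHS value — holds.
2 of the 2 dependencies hold.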